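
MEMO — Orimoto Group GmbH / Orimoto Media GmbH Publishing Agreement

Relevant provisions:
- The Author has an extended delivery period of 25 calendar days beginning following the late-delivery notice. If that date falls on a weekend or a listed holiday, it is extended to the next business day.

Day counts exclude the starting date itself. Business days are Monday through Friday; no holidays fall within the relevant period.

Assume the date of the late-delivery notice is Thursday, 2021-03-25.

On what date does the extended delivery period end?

2021-04-19

The last day of the extended delivery period: 2021-03-25 + 25 days = 2021-04-19. 2021-04-19 is a Monday, so no roll-forward applies.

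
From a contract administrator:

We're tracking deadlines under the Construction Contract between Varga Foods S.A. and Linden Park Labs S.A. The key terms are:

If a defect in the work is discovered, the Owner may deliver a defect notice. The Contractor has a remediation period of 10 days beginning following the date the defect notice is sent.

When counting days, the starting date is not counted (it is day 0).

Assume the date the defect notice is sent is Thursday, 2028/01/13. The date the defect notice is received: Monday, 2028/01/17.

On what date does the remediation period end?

The last day of the remediation period: 10 calendar days after 2028/01/13 is 2028/01/23.

2028/01/23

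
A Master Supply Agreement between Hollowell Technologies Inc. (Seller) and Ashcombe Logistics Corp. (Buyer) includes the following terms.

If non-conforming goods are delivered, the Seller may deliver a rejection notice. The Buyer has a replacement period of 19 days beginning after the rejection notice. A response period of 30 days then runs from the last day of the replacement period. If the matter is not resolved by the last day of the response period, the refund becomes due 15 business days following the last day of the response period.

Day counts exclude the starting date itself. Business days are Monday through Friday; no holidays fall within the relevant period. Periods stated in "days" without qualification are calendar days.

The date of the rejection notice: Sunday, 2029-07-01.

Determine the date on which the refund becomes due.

The last day of the replacement period: 19 calendar days after 2029-07-01 is 2029-07-20.
The last day of the response period: 2029-07-20 + 30 days = 2029-08-19.
From Sunday, 2029-08-19, 15 business days (Aug 20, Aug 21, Aug 22, Aug 23, …, Sep 5, Sep 6, Sep 7, skipping weekends) brings us to Friday, 2029-09-07, which is the date on which the refund becomes due.

2029-09-07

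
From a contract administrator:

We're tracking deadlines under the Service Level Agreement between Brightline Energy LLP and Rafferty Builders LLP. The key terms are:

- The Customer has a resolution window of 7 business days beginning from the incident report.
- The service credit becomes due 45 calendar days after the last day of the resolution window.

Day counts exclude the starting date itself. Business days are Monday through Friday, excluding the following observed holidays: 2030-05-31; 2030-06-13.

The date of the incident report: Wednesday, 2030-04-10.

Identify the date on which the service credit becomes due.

The last day of the resolution window: 7 business days after Wednesday, 2030-04-10, skipping weekends — Apr 11, Apr 12, Apr 15, Apr 16, Apr 17, Apr 18, Apr 19 — lands on Friday, 2030-04-19.
The date on which the service credit becomes due: 45 calendar days after 2030-04-19 is 2030-06-03.

2030-06-03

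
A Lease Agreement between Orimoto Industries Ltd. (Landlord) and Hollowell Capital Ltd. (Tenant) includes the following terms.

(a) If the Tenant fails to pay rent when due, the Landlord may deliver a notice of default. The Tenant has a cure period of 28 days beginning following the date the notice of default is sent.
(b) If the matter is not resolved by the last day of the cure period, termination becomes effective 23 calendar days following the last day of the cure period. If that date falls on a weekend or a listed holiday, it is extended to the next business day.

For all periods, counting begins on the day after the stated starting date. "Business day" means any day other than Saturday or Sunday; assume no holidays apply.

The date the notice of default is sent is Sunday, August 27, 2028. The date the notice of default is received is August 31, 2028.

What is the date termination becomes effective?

October 17, 2028

The last day of the cure period: August 27, 2028 + 28 days = September 24, 2028.
The date termination becomes effective: September 24, 2028 + 23 days = October 17, 2028. October 17, 2028 is a Tuesday, so no roll-forward applies.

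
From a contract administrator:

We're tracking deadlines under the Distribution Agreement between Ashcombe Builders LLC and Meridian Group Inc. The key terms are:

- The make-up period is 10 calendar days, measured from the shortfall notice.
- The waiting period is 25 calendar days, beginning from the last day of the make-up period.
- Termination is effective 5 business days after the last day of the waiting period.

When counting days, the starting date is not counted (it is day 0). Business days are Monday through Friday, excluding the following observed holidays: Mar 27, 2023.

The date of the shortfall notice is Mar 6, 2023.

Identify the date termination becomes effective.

Apr 17, 2023

The last day of the make-up period: Mar 6, 2023 + 10 days = Mar 16, 2023.
Adding 25 calendar days to Mar 16, 2023 gives Apr 10, 2023, which is the last day of the waiting period.
The date termination becomes effective: 5 business days after Monday, Apr 10, 2023, skipping weekends — Apr 11, Apr 12, Apr 13, Apr 14, Apr 17 — lands on Monday, Apr 17, 2023.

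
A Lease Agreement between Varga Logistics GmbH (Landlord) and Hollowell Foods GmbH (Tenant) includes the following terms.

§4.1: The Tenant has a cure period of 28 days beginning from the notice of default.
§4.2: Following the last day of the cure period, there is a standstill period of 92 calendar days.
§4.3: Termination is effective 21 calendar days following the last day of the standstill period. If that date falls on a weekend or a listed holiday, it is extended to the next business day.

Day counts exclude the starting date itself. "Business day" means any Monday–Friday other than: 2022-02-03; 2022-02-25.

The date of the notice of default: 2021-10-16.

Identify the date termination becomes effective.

2022-03-07

Adding 28 calendar days to 2021-10-16 gives 2021-11-13, which is the last day of the cure period.
Adding 92 calendar days to 2021-11-13 gives 2022-02-13, which is the last day of the standstill period.
Adding 21 calendar days to 2022-02-13 gives 2022-03-06, which is the date termination becomes effective. That falls on a Sunday, so it rolls to the next business day, Monday, 2022-03-07.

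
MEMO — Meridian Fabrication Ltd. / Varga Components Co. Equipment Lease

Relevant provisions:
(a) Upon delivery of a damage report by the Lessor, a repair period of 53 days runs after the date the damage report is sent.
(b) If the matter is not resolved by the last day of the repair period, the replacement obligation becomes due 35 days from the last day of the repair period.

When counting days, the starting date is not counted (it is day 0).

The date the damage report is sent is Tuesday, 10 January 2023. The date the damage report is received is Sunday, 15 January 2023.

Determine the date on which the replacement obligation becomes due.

The last day of the repair period: 10 January 2023 + 53 days = 4 March 2023.
Adding 35 calendar days to 4 March 2023 gives 8 April 2023, which is the date on which the replacement obligation becomes due.

8 April 2023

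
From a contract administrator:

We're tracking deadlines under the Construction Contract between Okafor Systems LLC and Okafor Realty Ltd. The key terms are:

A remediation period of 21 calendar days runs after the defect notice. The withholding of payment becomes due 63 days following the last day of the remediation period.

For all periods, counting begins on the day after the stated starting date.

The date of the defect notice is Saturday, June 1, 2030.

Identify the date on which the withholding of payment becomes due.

August 24, 2030

The last day of the remediation period: June 1, 2030 + 21 days = June 22, 2030.
The date on which the withholding of payment becomes due: 63 calendar days after June 22, 2030 is August 24, 2030.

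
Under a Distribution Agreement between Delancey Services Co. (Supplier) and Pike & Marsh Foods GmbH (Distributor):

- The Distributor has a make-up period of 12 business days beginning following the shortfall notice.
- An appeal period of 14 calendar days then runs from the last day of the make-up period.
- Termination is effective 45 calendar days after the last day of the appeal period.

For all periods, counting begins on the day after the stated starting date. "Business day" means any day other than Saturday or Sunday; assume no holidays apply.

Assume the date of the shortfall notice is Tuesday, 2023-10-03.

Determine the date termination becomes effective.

The last day of the make-up period: 12 business days after Tuesday, 2023-10-03, skipping weekends — Oct 4, Oct 5, Oct 6, Oct 9, …, Oct 17, Oct 18, Oct 19 — lands on Thursday, 2023-10-19.
Adding 14 calendar days to 2023-10-19 gives 2023-11-02, which is the last day of the appeal period.
The date termination becomes effective: 2023-11-02 + 45 days = 2023-12-17.

2023-12-17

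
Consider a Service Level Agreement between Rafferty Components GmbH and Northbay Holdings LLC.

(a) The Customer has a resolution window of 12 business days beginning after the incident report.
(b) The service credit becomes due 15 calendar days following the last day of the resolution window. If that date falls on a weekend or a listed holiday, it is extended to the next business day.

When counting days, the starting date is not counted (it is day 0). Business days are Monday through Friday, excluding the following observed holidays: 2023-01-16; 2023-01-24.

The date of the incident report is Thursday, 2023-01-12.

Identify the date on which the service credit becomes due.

2023-02-16

The last day of the resolution window: counting 12 business days from Thursday, 2023-01-12 (Jan 13, Jan 17, Jan 18, Jan 19, …, Jan 30, Jan 31, Feb 1, skipping weekends and the listed holidays on Jan 16, Jan 24) reaches Wednesday, 2023-02-01.
The date on which the service credit becomes due: 2023-02-01 + 15 days = 2023-02-16. 2023-02-16 is a Thursday and is not a listed holiday, so no roll-forward applies.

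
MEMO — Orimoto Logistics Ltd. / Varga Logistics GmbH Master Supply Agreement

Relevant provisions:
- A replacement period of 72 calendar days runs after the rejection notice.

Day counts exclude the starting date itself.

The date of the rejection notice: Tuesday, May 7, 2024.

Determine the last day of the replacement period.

July 18, 2024

The last day of the replacement period: 72 calendar days after May 7, 2024 is July 18, 2024.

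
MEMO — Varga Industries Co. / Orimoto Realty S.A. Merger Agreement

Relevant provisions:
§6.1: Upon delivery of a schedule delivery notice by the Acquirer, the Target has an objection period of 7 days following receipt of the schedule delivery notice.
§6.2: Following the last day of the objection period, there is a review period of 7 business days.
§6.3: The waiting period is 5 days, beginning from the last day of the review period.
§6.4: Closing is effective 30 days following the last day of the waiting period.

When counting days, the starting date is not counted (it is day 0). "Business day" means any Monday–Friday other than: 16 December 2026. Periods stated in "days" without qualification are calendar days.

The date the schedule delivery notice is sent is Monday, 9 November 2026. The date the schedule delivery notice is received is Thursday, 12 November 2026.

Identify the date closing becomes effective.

Adding 7 calendar days to 12 November 2026 gives 19 November 2026, which is the last day of the objection period.
The last day of the review period: 7 business days after Thursday, 19 November 2026, skipping weekends — Nov 20, Nov 23, Nov 24, Nov 25, Nov 26, Nov 27, Nov 30 — lands on Monday, 30 November 2026.
The last day of the waiting period: 30 November 2026 + 5 days = 5 December 2026.
The date closing becomes effective: 5 December 2026 + 30 days = 4 January 2027.

4 January 2027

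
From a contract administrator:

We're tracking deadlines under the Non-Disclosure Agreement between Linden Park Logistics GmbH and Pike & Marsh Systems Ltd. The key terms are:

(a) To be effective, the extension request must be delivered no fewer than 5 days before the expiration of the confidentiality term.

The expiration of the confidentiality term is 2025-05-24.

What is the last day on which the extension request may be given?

2025-05-19

2025-05-24 minus 5 days is 2025-05-19.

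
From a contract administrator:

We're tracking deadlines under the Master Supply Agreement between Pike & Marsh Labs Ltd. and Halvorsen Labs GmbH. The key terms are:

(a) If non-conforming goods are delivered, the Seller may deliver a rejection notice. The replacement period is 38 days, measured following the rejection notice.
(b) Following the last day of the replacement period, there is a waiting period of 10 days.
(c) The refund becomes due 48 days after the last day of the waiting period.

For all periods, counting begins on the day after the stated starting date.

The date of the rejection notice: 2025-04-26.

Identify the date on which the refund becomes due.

2025-07-31

The last day of the replacement period: 2025-04-26 + 38 days = 2025-06-03.
The last day of the waiting period: 10 calendar days after 2025-06-03 is 2025-06-13.
The date on which the refund becomes due: 2025-06-13 + 48 days = 2025-07-31.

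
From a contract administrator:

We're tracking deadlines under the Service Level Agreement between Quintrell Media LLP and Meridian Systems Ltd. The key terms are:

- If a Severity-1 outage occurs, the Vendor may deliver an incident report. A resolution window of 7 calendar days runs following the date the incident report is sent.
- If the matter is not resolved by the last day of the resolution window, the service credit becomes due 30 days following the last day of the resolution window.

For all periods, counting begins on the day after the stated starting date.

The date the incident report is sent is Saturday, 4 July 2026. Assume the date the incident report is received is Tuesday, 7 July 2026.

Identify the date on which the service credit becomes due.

10 August 2026

The last day of the resolution window: 4 July 2026 + 7 days = 11 July 2026.
The date on which the service credit becomes due: 11 July 2026 + 30 days = 10 August 2026.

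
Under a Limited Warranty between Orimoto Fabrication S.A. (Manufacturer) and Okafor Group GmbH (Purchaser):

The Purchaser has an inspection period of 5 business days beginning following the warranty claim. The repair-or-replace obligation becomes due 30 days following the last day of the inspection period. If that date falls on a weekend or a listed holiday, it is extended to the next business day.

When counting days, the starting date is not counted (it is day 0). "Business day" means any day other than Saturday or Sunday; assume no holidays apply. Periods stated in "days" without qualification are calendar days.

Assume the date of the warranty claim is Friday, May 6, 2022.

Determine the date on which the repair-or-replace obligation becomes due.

June 13, 2022

The last day of the inspection period: counting 5 business days from Friday, May 6, 2022 (May 9, May 10, May 11, May 12, May 13, skipping weekends) reaches Friday, May 13, 2022.
Adding 30 calendar days to May 13, 2022 gives June 12, 2022, which is the date on which the repair-or-replace obligation becomes due. That falls on a Sunday, so it rolls to the next business day, Monday, June 13, 2022.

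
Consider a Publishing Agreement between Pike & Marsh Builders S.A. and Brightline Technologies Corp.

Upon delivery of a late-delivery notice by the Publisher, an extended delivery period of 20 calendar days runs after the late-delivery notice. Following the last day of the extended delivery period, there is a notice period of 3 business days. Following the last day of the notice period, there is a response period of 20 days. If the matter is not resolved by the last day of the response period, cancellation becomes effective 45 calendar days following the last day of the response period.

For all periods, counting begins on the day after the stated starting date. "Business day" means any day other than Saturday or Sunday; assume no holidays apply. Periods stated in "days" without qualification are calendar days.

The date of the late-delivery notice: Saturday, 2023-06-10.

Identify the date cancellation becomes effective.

Adding 20 calendar days to 2023-06-10 gives 2023-06-30, which is the last day of the extended delivery period.
The last day of the notice period: counting 3 business days from Friday, 2023-06-30 (Jul 3, Jul 4, Jul 5, skipping weekends) reaches Wednesday, 2023-07-05.
The last day of the response period: 2023-07-05 + 20 days = 2023-07-25.
The date cancellation becomes effective: 45 calendar days after 2023-07-25 is 2023-09-08.

2023-09-08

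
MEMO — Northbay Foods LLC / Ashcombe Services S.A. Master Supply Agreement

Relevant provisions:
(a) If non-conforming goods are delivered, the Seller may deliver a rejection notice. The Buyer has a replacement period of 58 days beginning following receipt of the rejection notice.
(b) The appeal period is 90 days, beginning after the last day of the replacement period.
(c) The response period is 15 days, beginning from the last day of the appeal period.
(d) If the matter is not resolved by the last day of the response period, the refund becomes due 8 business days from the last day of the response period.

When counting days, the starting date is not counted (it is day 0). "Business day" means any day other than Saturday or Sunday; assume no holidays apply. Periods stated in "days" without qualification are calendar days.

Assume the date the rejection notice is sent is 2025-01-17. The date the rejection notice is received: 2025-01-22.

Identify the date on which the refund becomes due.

2025-07-16

The last day of the replacement period: 58 calendar days after 2025-01-22 is 2025-03-21.
Adding 90 calendar days to 2025-03-21 gives 2025-06-19, which is the last day of the appeal period.
The last day of the response period: 2025-06-19 + 15 days = 2025-07-04.
From Friday, 2025-07-04, 8 business days (Jul 7, Jul 8, Jul 9, Jul 10, Jul 11, Jul 14, Jul 15, Jul 16, skipping weekends) brings us to Wednesday, 2025-07-16, which is the date on which the refund becomes due.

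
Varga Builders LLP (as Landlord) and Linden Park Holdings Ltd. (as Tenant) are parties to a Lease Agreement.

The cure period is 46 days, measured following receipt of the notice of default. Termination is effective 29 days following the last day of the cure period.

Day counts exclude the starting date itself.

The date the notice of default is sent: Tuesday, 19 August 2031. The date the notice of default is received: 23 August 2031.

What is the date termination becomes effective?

The last day of the cure period: 23 August 2031 + 46 days = 8 October 2031.
The date termination becomes effective: 8 October 2031 + 29 days = 6 November 2031.

6 November 2031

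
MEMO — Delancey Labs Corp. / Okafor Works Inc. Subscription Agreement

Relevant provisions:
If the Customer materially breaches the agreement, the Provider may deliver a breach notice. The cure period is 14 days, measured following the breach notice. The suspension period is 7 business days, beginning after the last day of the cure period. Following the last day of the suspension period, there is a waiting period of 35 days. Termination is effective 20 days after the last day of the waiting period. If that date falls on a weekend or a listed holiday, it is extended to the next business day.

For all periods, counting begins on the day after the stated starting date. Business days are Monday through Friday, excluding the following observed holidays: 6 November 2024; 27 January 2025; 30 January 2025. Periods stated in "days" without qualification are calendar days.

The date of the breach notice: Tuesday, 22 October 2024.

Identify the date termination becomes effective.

9 January 2025

Adding 14 calendar days to 22 October 2024 gives 5 November 2024, which is the last day of the cure period.
The last day of the suspension period: 7 business days after Tuesday, 5 November 2024, skipping weekends and the listed holiday on Nov 6 — Nov 7, Nov 8, Nov 11, Nov 12, Nov 13, Nov 14, Nov 15 — lands on Friday, 15 November 2024.
The last day of the waiting period: 15 November 2024 + 35 days = 20 December 2024.
The date termination becomes effective: 20 December 2024 + 20 days = 9 January 2025. 9 January 2025 is a Thursday and is not a listed holiday, so no roll-forward applies.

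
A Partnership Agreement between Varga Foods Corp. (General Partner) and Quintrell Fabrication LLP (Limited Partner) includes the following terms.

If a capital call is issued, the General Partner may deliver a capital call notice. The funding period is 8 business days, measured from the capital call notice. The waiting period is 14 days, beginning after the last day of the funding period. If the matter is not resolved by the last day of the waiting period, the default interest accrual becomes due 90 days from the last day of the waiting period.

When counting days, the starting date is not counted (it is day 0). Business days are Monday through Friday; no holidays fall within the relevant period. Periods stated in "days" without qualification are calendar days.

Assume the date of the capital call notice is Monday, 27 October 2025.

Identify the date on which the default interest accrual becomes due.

The last day of the funding period: counting 8 business days from Monday, 27 October 2025 (Oct 28, Oct 29, Oct 30, Oct 31, Nov 3, Nov 4, Nov 5, Nov 6, skipping weekends) reaches Thursday, 6 November 2025.
The last day of the waiting period: 14 calendar days after 6 November 2025 is 20 November 2025.
The date on which the default interest accrual becomes due: 90 calendar days after 20 November 2025 is 18 February 2026.

18 February 2026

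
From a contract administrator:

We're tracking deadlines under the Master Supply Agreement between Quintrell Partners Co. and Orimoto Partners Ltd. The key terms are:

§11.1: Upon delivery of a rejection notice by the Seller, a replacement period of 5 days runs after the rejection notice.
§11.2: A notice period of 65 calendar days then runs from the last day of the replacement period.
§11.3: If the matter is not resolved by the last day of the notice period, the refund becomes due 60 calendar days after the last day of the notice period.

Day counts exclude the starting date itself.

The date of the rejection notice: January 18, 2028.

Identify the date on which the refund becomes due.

The last day of the replacement period: January 18, 2028 + 5 days = January 23, 2028.
Adding 65 calendar days to January 23, 2028 gives March 28, 2028, which is the last day of the notice period.
Adding 60 calendar days to March 28, 2028 gives May 27, 2028, which is the date on which the refund becomes due.

May 27, 2028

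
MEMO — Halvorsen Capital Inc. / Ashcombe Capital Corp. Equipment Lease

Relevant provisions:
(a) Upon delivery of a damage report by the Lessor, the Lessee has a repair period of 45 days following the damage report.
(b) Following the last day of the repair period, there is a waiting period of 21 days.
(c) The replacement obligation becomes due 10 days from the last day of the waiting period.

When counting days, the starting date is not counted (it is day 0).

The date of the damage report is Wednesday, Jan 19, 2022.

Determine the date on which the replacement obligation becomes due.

The last day of the repair period: Jan 19, 2022 + 45 days = Mar 5, 2022.
The last day of the waiting period: 21 calendar days after Mar 5, 2022 is Mar 26, 2022.
The date on which the replacement obligation becomes due: 10 calendar days after Mar 26, 2022 is Apr 5, 2022.

Apr 5, 2022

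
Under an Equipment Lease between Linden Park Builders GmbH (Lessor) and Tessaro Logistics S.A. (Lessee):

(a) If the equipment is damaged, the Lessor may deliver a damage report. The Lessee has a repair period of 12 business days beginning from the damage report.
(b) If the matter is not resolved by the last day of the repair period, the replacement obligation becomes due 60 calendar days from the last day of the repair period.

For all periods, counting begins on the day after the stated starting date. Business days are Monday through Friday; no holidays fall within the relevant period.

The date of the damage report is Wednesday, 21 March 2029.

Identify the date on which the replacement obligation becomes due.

From Wednesday, 21 March 2029, 12 business days (Mar 22, Mar 23, Mar 26, Mar 27, …, Apr 4, Apr 5, Apr 6, skipping weekends) brings us to Friday, 6 April 2029, which is the last day of the repair period.
The date on which the replacement obligation becomes due: 6 April 2029 + 60 days = 5 June 2029.

5 June 2029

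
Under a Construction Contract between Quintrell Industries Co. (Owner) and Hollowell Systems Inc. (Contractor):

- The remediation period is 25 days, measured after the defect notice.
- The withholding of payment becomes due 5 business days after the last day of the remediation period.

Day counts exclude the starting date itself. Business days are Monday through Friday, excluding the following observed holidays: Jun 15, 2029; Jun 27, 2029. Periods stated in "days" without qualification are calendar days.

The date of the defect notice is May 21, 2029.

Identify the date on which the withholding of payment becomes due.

Jun 22, 2029

Adding 25 calendar days to May 21, 2029 gives Jun 15, 2029, which is the last day of the remediation period.
From Friday, Jun 15, 2029, 5 business days (Jun 18, Jun 19, Jun 20, Jun 21, Jun 22, skipping weekends) brings us to Friday, Jun 22, 2029, which is the date on which the withholding of payment becomes due.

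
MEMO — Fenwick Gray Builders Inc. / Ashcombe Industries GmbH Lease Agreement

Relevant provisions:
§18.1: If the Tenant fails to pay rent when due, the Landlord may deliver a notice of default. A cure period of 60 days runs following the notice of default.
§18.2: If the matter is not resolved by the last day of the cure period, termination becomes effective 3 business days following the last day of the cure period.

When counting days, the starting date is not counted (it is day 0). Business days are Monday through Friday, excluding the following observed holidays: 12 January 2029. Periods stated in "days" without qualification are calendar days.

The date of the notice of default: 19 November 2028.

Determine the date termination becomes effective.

23 January 2029

The last day of the cure period: 19 November 2028 + 60 days = 18 January 2029.
The date termination becomes effective: 3 business days after Thursday, 18 January 2029, skipping weekends — Jan 19, Jan 22, Jan 23 — lands on Tuesday, 23 January 2029.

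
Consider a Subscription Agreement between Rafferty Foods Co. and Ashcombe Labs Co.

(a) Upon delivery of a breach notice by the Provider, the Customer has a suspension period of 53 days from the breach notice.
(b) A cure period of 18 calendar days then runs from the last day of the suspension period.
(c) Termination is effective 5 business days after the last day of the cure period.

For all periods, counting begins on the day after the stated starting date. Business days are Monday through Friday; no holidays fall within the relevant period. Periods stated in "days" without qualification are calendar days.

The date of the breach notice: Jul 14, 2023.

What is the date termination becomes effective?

Adding 53 calendar days to Jul 14, 2023 gives Sep 5, 2023, which is the last day of the suspension period.
Adding 18 calendar days to Sep 5, 2023 gives Sep 23, 2023, which is the last day of the cure period.
The date termination becomes effective: 5 business days after Saturday, Sep 23, 2023, skipping weekends — Sep 25, Sep 26, Sep 27, Sep 28, Sep 29 — lands on Friday, Sep 29, 2023.

Sep 29, 2023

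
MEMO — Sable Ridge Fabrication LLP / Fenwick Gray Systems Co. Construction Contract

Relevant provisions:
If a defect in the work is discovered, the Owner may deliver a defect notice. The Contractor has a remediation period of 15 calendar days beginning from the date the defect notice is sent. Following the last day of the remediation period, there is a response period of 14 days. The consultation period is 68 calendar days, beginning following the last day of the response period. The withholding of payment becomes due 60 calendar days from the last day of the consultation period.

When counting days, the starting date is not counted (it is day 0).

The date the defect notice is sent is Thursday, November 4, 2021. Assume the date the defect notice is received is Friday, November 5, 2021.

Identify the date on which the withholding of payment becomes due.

The last day of the remediation period: November 4, 2021 + 15 days = November 19, 2021.
Adding 14 calendar days to November 19, 2021 gives December 3, 2021, which is the last day of the response period.
Adding 68 calendar days to December 3, 2021 gives February 9, 2022, which is the last day of the consultation period.
The date on which the withholding of payment becomes due: February 9, 2022 + 60 days = April 10, 2022.

April 10, 2022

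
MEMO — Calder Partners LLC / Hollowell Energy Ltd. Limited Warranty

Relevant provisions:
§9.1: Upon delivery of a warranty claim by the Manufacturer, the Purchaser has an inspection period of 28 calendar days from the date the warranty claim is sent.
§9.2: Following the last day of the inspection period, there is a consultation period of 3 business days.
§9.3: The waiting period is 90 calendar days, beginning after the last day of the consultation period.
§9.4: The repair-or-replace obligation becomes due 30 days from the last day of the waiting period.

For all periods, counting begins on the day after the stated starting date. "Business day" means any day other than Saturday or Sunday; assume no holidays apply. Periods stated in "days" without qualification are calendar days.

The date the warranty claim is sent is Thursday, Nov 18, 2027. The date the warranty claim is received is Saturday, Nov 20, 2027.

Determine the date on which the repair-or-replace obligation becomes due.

Adding 28 calendar days to Nov 18, 2027 gives Dec 16, 2027, which is the last day of the inspection period.
The last day of the consultation period: 3 business days after Thursday, Dec 16, 2027, skipping weekends — Dec 17, Dec 20, Dec 21 — lands on Tuesday, Dec 21, 2027.
Adding 90 calendar days to Dec 21, 2027 gives Mar 20, 2028, which is the last day of the waiting period.
The date on which the repair-or-replace obligation becomes due: 30 calendar days after Mar 20, 2028 is Apr 19, 2028.

Apr 19, 2028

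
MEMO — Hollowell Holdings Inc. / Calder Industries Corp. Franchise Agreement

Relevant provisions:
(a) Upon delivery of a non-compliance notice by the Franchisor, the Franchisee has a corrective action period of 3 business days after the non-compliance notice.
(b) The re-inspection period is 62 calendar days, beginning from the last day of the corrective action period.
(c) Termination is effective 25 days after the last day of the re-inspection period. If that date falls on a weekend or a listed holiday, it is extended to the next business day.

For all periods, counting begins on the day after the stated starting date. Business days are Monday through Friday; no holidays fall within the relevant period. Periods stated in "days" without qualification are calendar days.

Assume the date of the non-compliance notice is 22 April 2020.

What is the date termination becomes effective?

The last day of the corrective action period: 3 business days after Wednesday, 22 April 2020, skipping weekends — Apr 23, Apr 24, Apr 27 — lands on Monday, 27 April 2020.
Adding 62 calendar days to 27 April 2020 gives 28 June 2020, which is the last day of the re-inspection period.
Adding 25 calendar days to 28 June 2020 gives 23 July 2020, which is the date termination becomes effective. 23 July 2020 is a Thursday, so no roll-forward applies.

23 July 2020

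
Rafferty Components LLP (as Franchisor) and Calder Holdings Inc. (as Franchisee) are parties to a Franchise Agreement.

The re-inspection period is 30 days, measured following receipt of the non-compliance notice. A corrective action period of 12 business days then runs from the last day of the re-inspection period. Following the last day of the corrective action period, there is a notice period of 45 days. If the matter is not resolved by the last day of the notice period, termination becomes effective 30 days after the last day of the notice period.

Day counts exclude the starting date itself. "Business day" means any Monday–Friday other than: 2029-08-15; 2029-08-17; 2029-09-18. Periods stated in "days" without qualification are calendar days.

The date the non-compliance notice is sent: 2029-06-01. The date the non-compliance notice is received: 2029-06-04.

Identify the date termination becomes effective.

Adding 30 calendar days to 2029-06-04 gives 2029-07-04, which is the last day of the re-inspection period.
The last day of the corrective action period: counting 12 business days from Wednesday, 2029-07-04 (Jul 5, Jul 6, Jul 9, Jul 10, …, Jul 18, Jul 19, Jul 20, skipping weekends) reaches Friday, 2029-07-20.
The last day of the notice period: 2029-07-20 + 45 days = 2029-09-03.
The date termination becomes effective: 30 calendar days after 2029-09-03 is 2029-10-03.

2029-10-03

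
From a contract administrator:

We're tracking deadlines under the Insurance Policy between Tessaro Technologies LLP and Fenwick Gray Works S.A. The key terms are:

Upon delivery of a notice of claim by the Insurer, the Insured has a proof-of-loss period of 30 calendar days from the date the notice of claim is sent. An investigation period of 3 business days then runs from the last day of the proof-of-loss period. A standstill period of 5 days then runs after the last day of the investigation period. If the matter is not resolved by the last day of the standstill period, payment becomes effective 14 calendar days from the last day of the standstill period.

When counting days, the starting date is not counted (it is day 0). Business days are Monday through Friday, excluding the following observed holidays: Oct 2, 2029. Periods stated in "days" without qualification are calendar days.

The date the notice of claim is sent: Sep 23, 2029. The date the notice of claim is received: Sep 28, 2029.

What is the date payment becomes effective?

Nov 14, 2029

Adding 30 calendar days to Sep 23, 2029 gives Oct 23, 2029, which is the last day of the proof-of-loss period.
The last day of the investigation period: counting 3 business days from Tuesday, Oct 23, 2029 (Oct 24, Oct 25, Oct 26, skipping weekends) reaches Friday, Oct 26, 2029.
The last day of the standstill period: 5 calendar days after Oct 26, 2029 is Oct 31, 2029.
The date payment becomes effective: Oct 31, 2029 + 14 days = Nov 14, 2029.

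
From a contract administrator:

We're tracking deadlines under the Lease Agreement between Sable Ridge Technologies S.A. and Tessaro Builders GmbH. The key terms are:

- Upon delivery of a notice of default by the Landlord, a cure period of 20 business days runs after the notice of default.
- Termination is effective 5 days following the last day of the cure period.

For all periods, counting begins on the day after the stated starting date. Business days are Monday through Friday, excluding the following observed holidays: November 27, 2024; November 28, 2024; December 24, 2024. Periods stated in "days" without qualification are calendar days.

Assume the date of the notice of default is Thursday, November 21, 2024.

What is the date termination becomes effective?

December 28, 2024

The last day of the cure period: counting 20 business days from Thursday, November 21, 2024 (Nov 22, Nov 25, Nov 26, Nov 29, …, Dec 19, Dec 20, Dec 23, skipping weekends and the listed holidays on Nov 27, Nov 28) reaches Monday, December 23, 2024.
Adding 5 calendar days to December 23, 2024 gives December 28, 2024, which is the date termination becomes effective.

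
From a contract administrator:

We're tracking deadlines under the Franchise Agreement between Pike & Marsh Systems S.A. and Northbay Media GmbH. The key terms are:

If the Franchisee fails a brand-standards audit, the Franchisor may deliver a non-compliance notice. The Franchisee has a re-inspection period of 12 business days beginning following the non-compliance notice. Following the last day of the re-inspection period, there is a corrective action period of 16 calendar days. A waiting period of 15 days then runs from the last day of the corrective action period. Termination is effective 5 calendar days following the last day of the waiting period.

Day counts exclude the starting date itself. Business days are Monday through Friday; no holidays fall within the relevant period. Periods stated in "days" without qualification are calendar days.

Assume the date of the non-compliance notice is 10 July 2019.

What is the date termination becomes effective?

The last day of the re-inspection period: 12 business days after Wednesday, 10 July 2019, skipping weekends — Jul 11, Jul 12, Jul 15, Jul 16, …, Jul 24, Jul 25, Jul 26 — lands on Friday, 26 July 2019.
The last day of the corrective action period: 16 calendar days after 26 July 2019 is 11 August 2019.
Adding 15 calendar days to 11 August 2019 gives 26 August 2019, which is the last day of the waiting period.
The date termination becomes effective: 26 August 2019 + 5 days = 31 August 2019.

31 August 2019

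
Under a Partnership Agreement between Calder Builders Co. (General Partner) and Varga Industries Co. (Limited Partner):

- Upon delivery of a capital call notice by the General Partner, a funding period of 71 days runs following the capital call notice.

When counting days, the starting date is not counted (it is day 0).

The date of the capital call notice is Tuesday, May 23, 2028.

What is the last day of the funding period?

The last day of the funding period: 71 calendar days after May 23, 2028 is August 2, 2028.

August 2, 2028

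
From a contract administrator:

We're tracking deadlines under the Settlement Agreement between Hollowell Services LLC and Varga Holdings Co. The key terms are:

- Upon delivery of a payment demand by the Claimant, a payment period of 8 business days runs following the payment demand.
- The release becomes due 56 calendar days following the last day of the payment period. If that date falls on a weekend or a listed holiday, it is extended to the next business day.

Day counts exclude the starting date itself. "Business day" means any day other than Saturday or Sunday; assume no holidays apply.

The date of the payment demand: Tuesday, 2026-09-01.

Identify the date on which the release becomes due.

From Tuesday, 2026-09-01, 8 business days (Sep 2, Sep 3, Sep 4, Sep 7, Sep 8, Sep 9, Sep 10, Sep 11, skipping weekends) brings us to Friday, 2026-09-11, which is the last day of the payment period.
The date on which the release becomes due: 2026-09-11 + 56 days = 2026-11-06. 2026-11-06 is a Friday, so no roll-forward applies.

2026-11-06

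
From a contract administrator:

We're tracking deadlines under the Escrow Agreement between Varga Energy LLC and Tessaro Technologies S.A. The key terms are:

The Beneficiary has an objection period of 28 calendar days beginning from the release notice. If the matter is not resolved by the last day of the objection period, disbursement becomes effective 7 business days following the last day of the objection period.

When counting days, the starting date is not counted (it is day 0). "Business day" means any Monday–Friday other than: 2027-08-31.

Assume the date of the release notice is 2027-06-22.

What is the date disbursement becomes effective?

The last day of the objection period: 28 calendar days after 2027-06-22 is 2027-07-20.
The date disbursement becomes effective: counting 7 business days from Tuesday, 2027-07-20 (Jul 21, Jul 22, Jul 23, Jul 26, Jul 27, Jul 28, Jul 29, skipping weekends) reaches Thursday, 2027-07-29.

2027-07-29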